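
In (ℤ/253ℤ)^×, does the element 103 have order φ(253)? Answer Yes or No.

253 = 11 · 23 is a product of two distinct odd primes, so (Z/253Z)^× ≅ (Z/11Z)^× × (Z/23Z)^× is not cyclic.
No primitive root modulo 253 exists; in particular 103 is not one.

No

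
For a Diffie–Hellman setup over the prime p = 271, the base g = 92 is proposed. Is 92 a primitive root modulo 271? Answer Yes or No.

Yes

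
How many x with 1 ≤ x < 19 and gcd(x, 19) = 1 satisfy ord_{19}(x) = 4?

0

φ(19) = 19 − 1 = 18 = 2 · 3^2.
Since (Z/19Z)^× is cyclic of order 18, the number of elements of order d is φ(d) when d | 18 and 0 otherwise.
Here 18 is not a multiple of 4, so there are no elements of order 4.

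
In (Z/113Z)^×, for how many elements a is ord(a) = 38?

φ(113) = 113 − 1 = 112 = 2^4 · 7.
Since (Z/113Z)^× is cyclic of order 112, the number of elements of order d is φ(d) when d | 112 and 0 otherwise.
Since 38 ∤ 112, the count is 0.

0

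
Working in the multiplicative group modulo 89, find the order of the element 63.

Since 63 ∈ (Z/89Z)^×, its order divides φ(89) = 89 − 1 = 88 = 2^3 · 11.
Divisors of 88: 1, 2, 4, 8, 11, 22, 44, 88.
Check 63^d mod 89 for each divisor in increasing order:
63^1 ≡ 63
63^2 ≡ 53
63^4 ≡ 50
63^8 ≡ 8
63^11 ≡ 12
63^22 ≡ 55
63^44 ≡ 88
63^88 ≡ 1
Therefore the multiplicative order of 63 modulo 89 is 88.

88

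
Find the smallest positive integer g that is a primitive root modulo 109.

6

φ(109) = 109 − 1 = 108 = 2^2 · 3^3.
Test candidates g = 2, 3, … against the prime factors q ∈ {2, 3} of φ(109): g is a generator iff g^(108/q) ≢ 1 for every such q.
g = 2: 2^54 ≡ 108; 2^36 ≡ 1 — hits 1, so not a primitive root.
g = 3: 3^54 ≡ 1 — hits 1, so not a primitive root.
g = 4: 4^54 ≡ 1 — hits 1, so not a primitive root.
g = 5: 5^54 ≡ 1 — hits 1, so not a primitive root.
g = 6: 6^54 ≡ 108; 6^36 ≡ 63 — none is 1, so 6 is a primitive root.
Hence the least primitive root of 109 is 6.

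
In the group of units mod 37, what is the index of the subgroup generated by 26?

12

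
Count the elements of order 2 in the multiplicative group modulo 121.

φ(121) = φ(11^2) = 11·(11−1) = 110 = 2 · 5 · 11.
(Z/121Z)^× is cyclic (|G| = 110); a cyclic group of order m has exactly φ(d) elements of each order d | m, and none otherwise.
2 | 110, and φ(2) = 2 − 1 = 1.

1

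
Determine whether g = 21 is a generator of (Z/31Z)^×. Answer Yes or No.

Yes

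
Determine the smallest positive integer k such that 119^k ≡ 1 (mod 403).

By Lagrange's theorem, ord_403(119) divides φ(403) = φ(13·31) = (13−1)·(31−1) = 12·30 = 360 = 2^3 · 3^2 · 5.
Divisors of 360: 1, 2, 3, 4, 5, 6, 8, 9, 10, 12, 15, 18, 20, 24, 30, 36, 40, 45, 60, 72, 90, 120, 180, 360.
Test each divisor d:
119^1 ≡ 119 (mod 403)
119^2 ≡ 56 (mod 403)
119^3 ≡ 216 (mod 403)
119^4 ≡ 315 (mod 403)
119^5 ≡ 6 (mod 403)
119^6 ≡ 311 (mod 403)
119^8 ≡ 87 (mod 403)
119^9 ≡ 278 (mod 403)
119^10 ≡ 36 (mod 403)
119^12 ≡ 1 (mod 403) ✓
Therefore the multiplicative order of 119 modulo 403 is 12.

12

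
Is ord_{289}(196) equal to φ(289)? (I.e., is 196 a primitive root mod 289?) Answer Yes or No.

No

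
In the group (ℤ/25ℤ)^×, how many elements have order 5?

4

φ(25) = φ(5^2) = 5·(5−1) = 20 = 2^2 · 5.
In a cyclic group of order 20, there are φ(d) elements of order d for each divisor d of 20, and zero for non-divisors.
5 | 20, and φ(5) = 5 − 1 = 4.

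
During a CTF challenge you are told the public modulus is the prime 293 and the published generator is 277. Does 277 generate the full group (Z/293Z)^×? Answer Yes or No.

No

φ(293) = 293 − 1 = 292 = 2^2 · 73.
277 is a primitive root mod 293 iff 277^(φ(293)/q) ≢ 1 for every prime q | φ(293), i.e. q ∈ {2, 73}.
277^146 ≡ 1 (mod 293)  [q = 2: ≡ 1 ✗]
277^4 ≡ 197 (mod 293)  [q = 73: ≢ 1 ✓]
Since 277^146 ≡ 1, the order of 277 divides 146 < 292, so 277 is not a primitive root.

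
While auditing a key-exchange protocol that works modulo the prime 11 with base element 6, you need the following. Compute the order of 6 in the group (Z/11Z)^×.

10

By Lagrange's theorem, ord_11(6) divides φ(11) = 11 − 1 = 10 = 2 · 5.
Divisors of 10: 1, 2, 5, 10.
Evaluate successive powers at the divisors of 10:
6^1 ≡ 6 (mod 11)
6^2 ≡ 3 (mod 11)
6^5 ≡ 10 (mod 11)
6^10 ≡ 1 (mod 11) ✓
The smallest such exponent is 10, so the order of 6 is 10.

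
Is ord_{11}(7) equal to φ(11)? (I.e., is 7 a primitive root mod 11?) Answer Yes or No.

Yes

φ(11) = 11 − 1 = 10 = 2 · 5.
An element g generates (Z/11Z)^× iff g^(10/q) ≢ 1 (mod 11) for each prime q ∈ {2, 5}.
7^5 ≡ 10 (mod 11)  [q = 2: ≢ 1 ✓]
7^2 ≡ 5 (mod 11)  [q = 5: ≢ 1 ✓]
All checks pass, so 7 has order 10 and is a primitive root modulo 11.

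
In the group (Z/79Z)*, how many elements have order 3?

2

φ(79) = 79 − 1 = 78 = 2 · 3 · 13.
Since (Z/79Z)^× is cyclic of order 78, the number of elements of order d is φ(d) when d | 78 and 0 otherwise.
3 | 78, and φ(3) = 3 − 1 = 2.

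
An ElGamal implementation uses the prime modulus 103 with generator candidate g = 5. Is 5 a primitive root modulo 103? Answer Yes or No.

Yes

φ(103) = 103 − 1 = 102 = 2 · 3 · 17.
5 is a primitive root mod 103 iff 5^(φ(103)/q) ≢ 1 for every prime q | φ(103), i.e. q ∈ {2, 3, 17}.
5^51 ≡ 102 (mod 103)  [q = 2: ≢ 1 ✓]
5^34 ≡ 56 (mod 103)  [q = 3: ≢ 1 ✓]
5^6 ≡ 72 (mod 103)  [q = 17: ≢ 1 ✓]
Every test exponent gives a nontrivial residue, hence 5 generates the full group.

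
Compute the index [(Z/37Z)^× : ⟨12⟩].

4

By Lagrange's theorem, ord_37(12) divides φ(37) = 37 − 1 = 36 = 2^2 · 3^2.
Divisors of 36: 1, 2, 3, 4, 6, 9, 12, 18, 36.
Compute 12^d (mod 37) for the divisors d until we hit 1:
12^1 ≡ 12 (mod 37)
12^2 ≡ 33 (mod 37)
12^3 ≡ 26 (mod 37)
12^4 ≡ 16 (mod 37)
12^6 ≡ 10 (mod 37)
12^9 ≡ 1 (mod 37) ✓
Thus |⟨12⟩| = ord(12) = 9.
Index = |(Z/37Z)^×| / |⟨12⟩| = 36 / 9 = 4.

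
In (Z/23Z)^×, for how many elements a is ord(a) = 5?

0

φ(23) = 23 − 1 = 22 = 2 · 11.
Since (Z/23Z)^× is cyclic of order 22, the number of elements of order d is φ(d) when d | 22 and 0 otherwise.
Since 5 ∤ 22, the count is 0.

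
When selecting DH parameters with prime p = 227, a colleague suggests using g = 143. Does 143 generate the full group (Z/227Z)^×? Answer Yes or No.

φ(227) = 227 − 1 = 226 = 2 · 113.
An element g generates (Z/227Z)^× iff g^(226/q) ≢ 1 (mod 227) for each prime q ∈ {2, 113}.
143^113 ≡ 226 (mod 227)  [q = 2: ≢ 1 ✓]
143^2 ≡ 19 (mod 227)  [q = 113: ≢ 1 ✓]
Every test exponent gives a nontrivial residue, hence 143 generates the full group.

Yes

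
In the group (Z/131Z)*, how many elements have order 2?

φ(131) = 131 − 1 = 130 = 2 · 5 · 13.
(Z/131Z)^× is cyclic (|G| = 130); a cyclic group of order m has exactly φ(d) elements of each order d | m, and none otherwise.
2 | 130, and φ(2) = 2 − 1 = 1.

1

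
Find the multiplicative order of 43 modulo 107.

106

By Lagrange's theorem, ord_107(43) divides φ(107) = 107 − 1 = 106 = 2 · 53.
Divisors of 106: 1, 2, 53, 106.
Check 43^d mod 107 for each divisor in increasing order:
43^1 ≡ 43 (mod 107)
43^2 ≡ 30 (mod 107)
43^53 ≡ 106 (mod 107)
43^106 ≡ 1 (mod 107) ✓
The smallest such exponent is 106, so the order of 43 is 106.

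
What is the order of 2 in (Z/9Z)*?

6

The order of 2 must divide φ(9) = φ(3^2) = 3·(3−1) = 6 = 2 · 3.
Divisors of 6: 1, 2, 3, 6.
Evaluate successive powers at the divisors of 6:
2^1 ≡ 2 (mod 9)
2^2 ≡ 4 (mod 9)
2^3 ≡ 8 (mod 9)
2^6 ≡ 1 (mod 9) ✓
The smallest such exponent is 6, so the order of 2 is 6.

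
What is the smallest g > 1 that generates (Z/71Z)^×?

7

φ(71) = 71 − 1 = 70 = 2 · 5 · 7.
Test candidates g = 2, 3, … against the prime factors q ∈ {2, 5, 7} of φ(71): g is a generator iff g^(70/q) ≢ 1 for every such q.
g = 2: 2^35 ≡ 1 — hits 1, so not a primitive root.
g = 3: 3^35 ≡ 1 — hits 1, so not a primitive root.
g = 4: 4^35 ≡ 1 — hits 1, so not a primitive root.
g = 5: 5^35 ≡ 1 — hits 1, so not a primitive root.
g = 6: 6^35 ≡ 1 — hits 1, so not a primitive root.
g = 7: 7^35 ≡ 70; 7^14 ≡ 54; 7^10 ≡ 45 — none is 1, so 7 is a primitive root.
Hence the least primitive root of 71 is 7.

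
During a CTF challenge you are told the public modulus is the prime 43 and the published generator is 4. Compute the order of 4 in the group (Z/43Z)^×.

7

ord(4) | φ(43) = 43 − 1 = 42 = 2 · 3 · 7.
Divisors of 42: 1, 2, 3, 6, 7, 14, 21, 42.
Compute 4^d (mod 43) for the divisors d until we hit 1:
4^1 ≡ 4 (mod 43)
4^2 ≡ 16 (mod 43)
4^3 ≡ 21 (mod 43)
4^6 ≡ 11 (mod 43)
4^7 ≡ 1 (mod 43) ✓
Hence ord(4) = 7.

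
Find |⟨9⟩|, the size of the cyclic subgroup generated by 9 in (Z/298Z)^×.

74

By Lagrange's theorem, ord_298(9) divides φ(298) = φ(2)·φ(149) = 1·148 = 148 = 2^2 · 37.
Divisors of 148: 1, 2, 4, 37, 74, 148.
Compute 9^d (mod 298) for the divisors d until we hit 1:
9^1 ≡ 9
9^2 ≡ 81
9^4 ≡ 5
9^37 ≡ 297
9^74 ≡ 1
The smallest such exponent is 74, so the order of 9 is 74.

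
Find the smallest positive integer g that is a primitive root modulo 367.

6

φ(367) = 367 − 1 = 366 = 2 · 3 · 61.
g is a primitive root iff g^(366/q) ≢ 1 (mod 367) for each prime q ∈ {2, 3, 61}.
g = 2: 2^183 ≡ 1 — hits 1, so not a primitive root.
g = 3: 3^183 ≡ 366; 3^122 ≡ 1 — hits 1, so not a primitive root.
g = 4: 4^183 ≡ 1 — hits 1, so not a primitive root.
g = 5: 5^183 ≡ 366; 5^122 ≡ 1 — hits 1, so not a primitive root.
g = 6: 6^183 ≡ 366; 6^122 ≡ 283; 6^6 ≡ 47 — none is 1, so 6 is a primitive root.
Hence the least primitive root of 367 is 6.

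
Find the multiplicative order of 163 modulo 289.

272

ord(163) | φ(289) = φ(17^2) = 17·(17−1) = 272 = 2^4 · 17.
Divisors of 272: 1, 2, 4, 8, 16, 17, 34, 68, 136, 272.
Test each divisor d:
163^1 ≡ 163 (mod 289)
163^2 ≡ 270 (mod 289)
163^4 ≡ 72 (mod 289)
163^8 ≡ 271 (mod 289)
163^16 ≡ 35 (mod 289)
163^17 ≡ 214 (mod 289)
163^34 ≡ 134 (mod 289)
163^68 ≡ 38 (mod 289)
163^136 ≡ 288 (mod 289)
163^272 ≡ 1 (mod 289) ✓
The smallest such exponent is 272, so the order of 163 is 272.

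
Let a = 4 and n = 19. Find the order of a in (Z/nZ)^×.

9

The order of 4 must divide φ(19) = 19 − 1 = 18 = 2 · 3^2.
Divisors of 18: 1, 2, 3, 6, 9, 18.
Test each divisor d:
4^1 ≡ 4 (mod 19)
4^2 ≡ 16 (mod 19)
4^3 ≡ 7 (mod 19)
4^6 ≡ 11 (mod 19)
4^9 ≡ 1 (mod 19) ✓
The smallest such exponent is 9, so the order of 4 is 9.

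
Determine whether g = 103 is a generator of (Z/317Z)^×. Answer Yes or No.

φ(317) = 317 − 1 = 316 = 2^2 · 79.
Test 103^(316/q) mod 317 for each prime factor q of 316:
103^158 ≡ 1 (mod 317)  [q = 2: ≡ 1 ✗]
103^4 ≡ 31 (mod 317)  [q = 79: ≢ 1 ✓]
The check at q = 2 fails, so 103 generates a proper subgroup.

No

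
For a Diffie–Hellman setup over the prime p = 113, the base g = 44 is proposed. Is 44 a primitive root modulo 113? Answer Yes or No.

φ(113) = 113 − 1 = 112 = 2^4 · 7.
It suffices to check that the order of 44 is not a proper divisor of 112: compute 44^(112/q) for q ∈ {2, 7}.
44^56 ≡ 1 (mod 113)  [q = 2: ≡ 1 ✗]
44^16 ≡ 1 (mod 113)  [q = 7: ≡ 1 ✗]
Since 44^56 ≡ 1, the order of 44 divides 56 < 112, so 44 is not a primitive root.

No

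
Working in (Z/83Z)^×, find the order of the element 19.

82

By Lagrange's theorem, ord_83(19) divides φ(83) = 83 − 1 = 82 = 2 · 41.
Divisors of 82: 1, 2, 41, 82.
Check 19^d mod 83 for each divisor in increasing order:
19^1 ≡ 19 (mod 83)
19^2 ≡ 29 (mod 83)
19^41 ≡ 82 (mod 83)
19^82 ≡ 1 (mod 83) ✓
So ord_83(19) = 82.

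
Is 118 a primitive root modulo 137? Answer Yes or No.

No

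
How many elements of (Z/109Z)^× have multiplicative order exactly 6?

φ(109) = 109 − 1 = 108 = 2^2 · 3^3.
Since (Z/109Z)^× is cyclic of order 108, the number of elements of order d is φ(d) when d | 108 and 0 otherwise.
6 = 2 · 3 divides 108, and φ(6) = 2.

2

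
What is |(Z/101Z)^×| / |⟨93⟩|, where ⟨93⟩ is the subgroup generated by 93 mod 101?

1

Since 93 ∈ (Z/101Z)^×, its order divides φ(101) = 101 − 1 = 100 = 2^2 · 5^2.
Divisors of 100: 1, 2, 4, 5, 10, 20, 25, 50, 100.
Compute 93^d (mod 101) for the divisors d until we hit 1:
93^1 ≡ 93
93^2 ≡ 64
93^4 ≡ 56
93^5 ≡ 57
93^10 ≡ 17
93^20 ≡ 87
93^25 ≡ 10
93^50 ≡ 100
93^100 ≡ 1
The order of 93 is 100, so the subgroup it generates has 100 elements.
The index is φ(101) / ord(93) = 100 / 100 = 1.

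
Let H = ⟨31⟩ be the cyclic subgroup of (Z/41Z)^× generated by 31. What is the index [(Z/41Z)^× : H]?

4

The order of 31 must divide φ(41) = 41 − 1 = 40 = 2^3 · 5.
Divisors of 40: 1, 2, 4, 5, 8, 10, 20, 40.
Evaluate successive powers at the divisors of 40:
31^1 ≡ 31
31^2 ≡ 18
31^4 ≡ 37
31^5 ≡ 40
31^8 ≡ 16
31^10 ≡ 1
Thus |⟨31⟩| = ord(31) = 10.
[(Z/41Z)^× : ⟨31⟩] = 40/10 = 4.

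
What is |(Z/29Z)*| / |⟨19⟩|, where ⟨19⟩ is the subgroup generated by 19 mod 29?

ord(19) | φ(29) = 29 − 1 = 28 = 2^2 · 7.
Divisors of 28: 1, 2, 4, 7, 14, 28.
Check 19^d mod 29 for each divisor in increasing order:
19^1 ≡ 19
19^2 ≡ 13
19^4 ≡ 24
19^7 ≡ 12
19^14 ≡ 28
19^28 ≡ 1
The order of 19 is 28, so the subgroup it generates has 28 elements.
The index is φ(29) / ord(19) = 28 / 28 = 1.

1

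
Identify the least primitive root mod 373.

φ(373) = 373 − 1 = 372 = 2^2 · 3 · 31.
g is a primitive root iff g^(372/q) ≢ 1 (mod 373) for each prime q ∈ {2, 3, 31}.
g = 2: 2^186 ≡ 372; 2^124 ≡ 284; 2^12 ≡ 366 — none is 1, so 2 is a primitive root.
The smallest primitive root modulo 373 is 2.

2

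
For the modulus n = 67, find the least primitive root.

φ(67) = 67 − 1 = 66 = 2 · 3 · 11.
g is a primitive root iff g^(66/q) ≢ 1 (mod 67) for each prime q ∈ {2, 3, 11}.
g = 2: 2^33 ≡ 66; 2^22 ≡ 37; 2^6 ≡ 64 — none is 1, so 2 is a primitive root.
The smallest primitive root modulo 67 is 2.

2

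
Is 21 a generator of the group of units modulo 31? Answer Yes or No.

φ(31) = 31 − 1 = 30 = 2 · 3 · 5.
It suffices to check that the order of 21 is not a proper divisor of 30: compute 21^(30/q) for q ∈ {2, 3, 5}.
21^15 ≡ 30 (mod 31)  [q = 2: ≢ 1 ✓]
21^10 ≡ 5 (mod 31)  [q = 3: ≢ 1 ✓]
21^6 ≡ 2 (mod 31)  [q = 5: ≢ 1 ✓]
Every test exponent gives a nontrivial residue, hence 21 generates the full group.

Yes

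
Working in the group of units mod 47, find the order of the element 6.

ord(6) | φ(47) = 47 − 1 = 46 = 2 · 23.
Divisors of 46: 1, 2, 23, 46.
Evaluate successive powers at the divisors of 46:
6^1 ≡ 6
6^2 ≡ 36
6^23 ≡ 1
So ord_47(6) = 23.

23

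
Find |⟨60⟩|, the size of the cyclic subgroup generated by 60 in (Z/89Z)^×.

The order of 60 must divide φ(89) = 89 − 1 = 88 = 2^3 · 11.
Divisors of 88: 1, 2, 4, 8, 11, 22, 44, 88.
Compute 60^d (mod 89) for the divisors d until we hit 1:
60^1 ≡ 60
60^2 ≡ 40
60^4 ≡ 87
60^8 ≡ 4
60^11 ≡ 77
60^22 ≡ 55
60^44 ≡ 88
60^88 ≡ 1
Hence ord(60) = 88.

88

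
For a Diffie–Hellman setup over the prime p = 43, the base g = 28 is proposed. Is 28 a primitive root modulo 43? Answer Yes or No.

φ(43) = 43 − 1 = 42 = 2 · 3 · 7.
It suffices to check that the order of 28 is not a proper divisor of 42: compute 28^(42/q) for q ∈ {2, 3, 7}.
28^21 ≡ 42 (mod 43)  [q = 2: ≢ 1 ✓]
28^14 ≡ 6 (mod 43)  [q = 3: ≢ 1 ✓]
28^6 ≡ 11 (mod 43)  [q = 7: ≢ 1 ✓]
Every test exponent gives a nontrivial residue, hence 28 generates the full group.

Yes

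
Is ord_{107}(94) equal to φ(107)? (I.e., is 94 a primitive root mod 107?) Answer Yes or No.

Yes

φ(107) = 107 − 1 = 106 = 2 · 53.
An element g generates (Z/107Z)^× iff g^(106/q) ≢ 1 (mod 107) for each prime q ∈ {2, 53}.
94^53 ≡ 106 (mod 107)  [q = 2: ≢ 1 ✓]
94^2 ≡ 62 (mod 107)  [q = 53: ≢ 1 ✓]
None equal 1, so ord_107(94) = 106: 94 is a primitive root.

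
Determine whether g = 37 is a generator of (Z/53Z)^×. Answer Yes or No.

No

φ(53) = 53 − 1 = 52 = 2^2 · 13.
It suffices to check that the order of 37 is not a proper divisor of 52: compute 37^(52/q) for q ∈ {2, 13}.
37^26 ≡ 1 (mod 53)  [q = 2: ≡ 1 ✗]
37^4 ≡ 28 (mod 53)  [q = 13: ≢ 1 ✓]
The check at q = 2 fails, so 37 generates a proper subgroup.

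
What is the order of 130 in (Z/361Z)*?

171

By Lagrange's theorem, ord_361(130) divides φ(361) = φ(19^2) = 19·(19−1) = 342 = 2 · 3^2 · 19.
Divisors of 342: 1, 2, 3, 6, 9, 18, 19, 38, 57, 114, 171, 342.
Check 130^d mod 361 for each divisor in increasing order:
130^1 ≡ 130
130^2 ≡ 294
130^3 ≡ 315
130^6 ≡ 311
130^9 ≡ 134
130^18 ≡ 267
130^19 ≡ 54
130^38 ≡ 28
130^57 ≡ 68
130^114 ≡ 292
130^171 ≡ 1
Therefore the multiplicative order of 130 modulo 361 is 171.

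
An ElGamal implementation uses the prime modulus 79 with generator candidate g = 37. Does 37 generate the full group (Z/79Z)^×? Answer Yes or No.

φ(79) = 79 − 1 = 78 = 2 · 3 · 13.
37 is a primitive root mod 79 iff 37^(φ(79)/q) ≢ 1 for every prime q | φ(79), i.e. q ∈ {2, 3, 13}.
37^39 ≡ 78 (mod 79)  [q = 2: ≢ 1 ✓]
37^26 ≡ 23 (mod 79)  [q = 3: ≢ 1 ✓]
37^6 ≡ 38 (mod 79)  [q = 13: ≢ 1 ✓]
None equal 1, so ord_79(37) = 78: 37 is a primitive root.

Yes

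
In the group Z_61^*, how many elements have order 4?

φ(61) = 61 − 1 = 60 = 2^2 · 3 · 5.
In a cyclic group of order 60, there are φ(d) elements of order d for each divisor d of 60, and zero for non-divisors.
4 = 2^2 divides 60, and φ(4) = 2.

2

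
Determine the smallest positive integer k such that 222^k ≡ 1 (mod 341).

By Lagrange's theorem, ord_341(222) divides φ(341) = φ(11·31) = (11−1)·(31−1) = 10·30 = 300 = 2^2 · 3 · 5^2.
Divisors of 300: 1, 2, 3, 4, 5, 6, 10, 12, 15, 20, 25, 30, 50, 60, 75, 100, 150, 300.
Check 222^d mod 341 for each divisor in increasing order:
222^1 ≡ 222 (mod 341)
222^2 ≡ 180 (mod 341)
222^3 ≡ 63 (mod 341)
222^4 ≡ 5 (mod 341)
222^5 ≡ 87 (mod 341)
222^6 ≡ 218 (mod 341)
222^10 ≡ 67 (mod 341)
222^12 ≡ 125 (mod 341)
222^15 ≡ 32 (mod 341)
222^20 ≡ 56 (mod 341)
222^25 ≡ 98 (mod 341)
222^30 ≡ 1 (mod 341) ✓
So ord_341(222) = 30.

30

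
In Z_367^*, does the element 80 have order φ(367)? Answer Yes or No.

φ(367) = 367 − 1 = 366 = 2 · 3 · 61.
Test 80^(366/q) mod 367 for each prime factor q of 366:
80^183 ≡ 366 (mod 367)  [q = 2: ≢ 1 ✓]
80^122 ≡ 283 (mod 367)  [q = 3: ≢ 1 ✓]
80^6 ≡ 124 (mod 367)  [q = 61: ≢ 1 ✓]
None equal 1, so ord_367(80) = 366: 80 is a primitive root.

Yes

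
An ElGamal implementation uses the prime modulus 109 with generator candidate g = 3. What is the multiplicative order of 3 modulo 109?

ord(3) | φ(109) = 109 − 1 = 108 = 2^2 · 3^3.
Divisors of 108: 1, 2, 3, 4, 6, 9, 12, 18, 27, 36, 54, 108.
Compute 3^d (mod 109) for the divisors d until we hit 1:
3^1 ≡ 3
3^2 ≡ 9
3^3 ≡ 27
3^4 ≡ 81
3^6 ≡ 75
3^9 ≡ 63
3^12 ≡ 66
3^18 ≡ 45
3^27 ≡ 1
Therefore the multiplicative order of 3 modulo 109 is 27.

27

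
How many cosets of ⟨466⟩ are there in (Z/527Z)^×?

30

Since 466 ∈ (Z/527Z)^×, its order divides φ(527) = φ(17·31) = (17−1)·(31−1) = 16·30 = 480 = 2^5 · 3 · 5.
Divisors of 480: 1, 2, 3, 4, 5, 6, 8, 10, 12, 15, 16, 20, 24, 30, 32, 40, 48, 60, 80, 96, 120, 160, 240, 480.
Compute 466^d (mod 527) for the divisors d until we hit 1:
466^1 ≡ 466
466^2 ≡ 32
466^3 ≡ 156
466^4 ≡ 497
466^5 ≡ 249
466^6 ≡ 94
466^8 ≡ 373
466^10 ≡ 342
466^12 ≡ 404
466^15 ≡ 311
466^16 ≡ 1
Thus |⟨466⟩| = ord(466) = 16.
The index is φ(527) / ord(466) = 480 / 16 = 30.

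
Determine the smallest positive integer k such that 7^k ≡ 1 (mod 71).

70

The order of 7 must divide φ(71) = 71 − 1 = 70 = 2 · 5 · 7.
Divisors of 70: 1, 2, 5, 7, 10, 14, 35, 70.
Test each divisor d:
7^1 ≡ 7 (mod 71)
7^2 ≡ 49 (mod 71)
7^5 ≡ 51 (mod 71)
7^7 ≡ 14 (mod 71)
7^10 ≡ 45 (mod 71)
7^14 ≡ 54 (mod 71)
7^35 ≡ 70 (mod 71)
7^70 ≡ 1 (mod 71) ✓
Hence ord(7) = 70.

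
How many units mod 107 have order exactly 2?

1

φ(107) = 107 − 1 = 106 = 2 · 53.
In a cyclic group of order 106, there are φ(d) elements of order d for each divisor d of 106, and zero for non-divisors.
2 | 106, and φ(2) = 2 − 1 = 1.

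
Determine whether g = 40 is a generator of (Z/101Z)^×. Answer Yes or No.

Yes

φ(101) = 101 − 1 = 100 = 2^2 · 5^2.
40 is a primitive root mod 101 iff 40^(φ(101)/q) ≢ 1 for every prime q | φ(101), i.e. q ∈ {2, 5}.
40^50 ≡ 100 (mod 101)  [q = 2: ≢ 1 ✓]
40^20 ≡ 36 (mod 101)  [q = 5: ≢ 1 ✓]
None equal 1, so ord_101(40) = 100: 40 is a primitive root.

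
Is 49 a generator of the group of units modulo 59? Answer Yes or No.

φ(59) = 59 − 1 = 58 = 2 · 29.
49 is a primitive root mod 59 iff 49^(φ(59)/q) ≢ 1 for every prime q | φ(59), i.e. q ∈ {2, 29}.
49^29 ≡ 1 (mod 59)  [q = 2: ≡ 1 ✗]
49^2 ≡ 41 (mod 59)  [q = 29: ≢ 1 ✓]
The check at q = 2 fails, so 49 generates a proper subgroup.

No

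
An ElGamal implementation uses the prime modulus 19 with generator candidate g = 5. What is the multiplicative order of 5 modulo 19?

9

Since 5 ∈ (Z/19Z)^×, its order divides φ(19) = 19 − 1 = 18 = 2 · 3^2.
Divisors of 18: 1, 2, 3, 6, 9, 18.
Test each divisor d:
5^1 ≡ 5
5^2 ≡ 6
5^3 ≡ 11
5^6 ≡ 7
5^9 ≡ 1
Therefore the multiplicative order of 5 modulo 19 is 9.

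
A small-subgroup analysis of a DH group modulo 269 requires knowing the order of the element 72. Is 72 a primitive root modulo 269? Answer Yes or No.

φ(269) = 269 − 1 = 268 = 2^2 · 67.
An element g generates (Z/269Z)^× iff g^(268/q) ≢ 1 (mod 269) for each prime q ∈ {2, 67}.
72^134 ≡ 268 (mod 269)  [q = 2: ≢ 1 ✓]
72^4 ≡ 218 (mod 269)  [q = 67: ≢ 1 ✓]
None equal 1, so ord_269(72) = 268: 72 is a primitive root.

Yes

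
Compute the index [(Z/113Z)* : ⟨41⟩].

The order of 41 must divide φ(113) = 113 − 1 = 112 = 2^4 · 7.
Divisors of 112: 1, 2, 4, 7, 8, 14, 16, 28, 56, 112.
Compute 41^d (mod 113) for the divisors d until we hit 1:
41^1 ≡ 41
41^2 ≡ 99
41^4 ≡ 83
41^7 ≡ 44
41^8 ≡ 109
41^14 ≡ 15
41^16 ≡ 16
41^28 ≡ 112
41^56 ≡ 1
So ord_113(41) = 56, hence |⟨41⟩| = 56.
Index = |(Z/113Z)^×| / |⟨41⟩| = 112 / 56 = 2.

2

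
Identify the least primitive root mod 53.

2

φ(53) = 53 − 1 = 52 = 2^2 · 13.
g is a primitive root iff g^(52/q) ≢ 1 (mod 53) for each prime q ∈ {2, 13}.
g = 2: 2^26 ≡ 52; 2^4 ≡ 16 — none is 1, so 2 is a primitive root.
The smallest primitive root modulo 53 is 2.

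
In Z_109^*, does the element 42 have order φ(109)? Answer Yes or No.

φ(109) = 109 − 1 = 108 = 2^2 · 3^3.
42 is a primitive root mod 109 iff 42^(φ(109)/q) ≢ 1 for every prime q | φ(109), i.e. q ∈ {2, 3}.
42^54 ≡ 108 (mod 109)  [q = 2: ≢ 1 ✓]
42^36 ≡ 45 (mod 109)  [q = 3: ≢ 1 ✓]
All checks pass, so 42 has order 108 and is a primitive root modulo 109.

Yes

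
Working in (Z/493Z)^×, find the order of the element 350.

ord(350) | φ(493) = φ(17·29) = (17−1)·(29−1) = 16·28 = 448 = 2^6 · 7.
Divisors of 448: 1, 2, 4, 7, 8, 14, 16, 28, 32, 56, 64, 112, 224, 448.
Test each divisor d:
350^1 ≡ 350 (mod 493)
350^2 ≡ 236 (mod 493)
350^4 ≡ 480 (mod 493)
350^7 ≡ 447 (mod 493)
350^8 ≡ 169 (mod 493)
350^14 ≡ 144 (mod 493)
350^16 ≡ 460 (mod 493)
350^28 ≡ 30 (mod 493)
350^32 ≡ 103 (mod 493)
350^56 ≡ 407 (mod 493)
350^64 ≡ 256 (mod 493)
350^112 ≡ 1 (mod 493) ✓
The smallest such exponent is 112, so the order of 350 is 112.

112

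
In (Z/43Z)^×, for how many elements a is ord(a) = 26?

0

φ(43) = 43 − 1 = 42 = 2 · 3 · 7.
In a cyclic group of order 42, there are φ(d) elements of order d for each divisor d of 42, and zero for non-divisors.
26 does not divide 42, so no element of (Z/43Z)^× has order 26.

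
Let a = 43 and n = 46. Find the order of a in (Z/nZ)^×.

ord(43) | φ(46) = φ(2)·φ(23) = 1·22 = 22 = 2 · 11.
Divisors of 22: 1, 2, 11, 22.
Check 43^d mod 46 for each divisor in increasing order:
43^1 ≡ 43 (mod 46)
43^2 ≡ 9 (mod 46)
43^11 ≡ 45 (mod 46)
43^22 ≡ 1 (mod 46) ✓
The smallest such exponent is 22, so the order of 43 is 22.

22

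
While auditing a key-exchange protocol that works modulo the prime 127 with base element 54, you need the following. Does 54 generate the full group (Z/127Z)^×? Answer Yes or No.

No

φ(127) = 127 − 1 = 126 = 2 · 3^2 · 7.
54 is a primitive root mod 127 iff 54^(φ(127)/q) ≢ 1 for every prime q | φ(127), i.e. q ∈ {2, 3, 7}.
54^63 ≡ 126 (mod 127)  [q = 2: ≢ 1 ✓]
54^42 ≡ 1 (mod 127)  [q = 3: ≡ 1 ✗]
54^18 ≡ 8 (mod 127)  [q = 7: ≢ 1 ✓]
Since 54^42 ≡ 1, the order of 54 divides 42 < 126, so 54 is not a primitive root.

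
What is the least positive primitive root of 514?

φ(514) = φ(2)·φ(257) = 1·256 = 256 = 2^8.
g is a primitive root iff g^(256/q) ≢ 1 (mod 514) for each prime q ∈ {2}.
g = 2: gcd(2, 514) = 2 > 1, not a unit — skip.
g = 3: 3^128 ≡ 513 — none is 1, so 3 is a primitive root.
Hence the least primitive root of 514 is 3.

3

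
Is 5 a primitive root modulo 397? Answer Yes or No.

φ(397) = 397 − 1 = 396 = 2^2 · 3^2 · 11.
5 is a primitive root mod 397 iff 5^(φ(397)/q) ≢ 1 for every prime q | φ(397), i.e. q ∈ {2, 3, 11}.
5^198 ≡ 396 (mod 397)  [q = 2: ≢ 1 ✓]
5^132 ≡ 362 (mod 397)  [q = 3: ≢ 1 ✓]
5^36 ≡ 290 (mod 397)  [q = 11: ≢ 1 ✓]
All checks pass, so 5 has order 396 and is a primitive root modulo 397.

Yes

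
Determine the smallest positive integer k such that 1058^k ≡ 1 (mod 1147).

Since 1058 ∈ (Z/1147Z)^×, its order divides φ(1147) = φ(31·37) = (31−1)·(37−1) = 30·36 = 1080 = 2^3 · 3^3 · 5.
Divisors of 1080: 1, 2, 3, 4, 5, 6, 8, 9, 10, 12, 15, 18, 20, 24, 27, 30, 36, 40, 45, 54, 60, 72, 90, 108, 120, 135, 180, 216, 270, 360, 540, 1080.
Test each divisor d:
1058^1 ≡ 1058
1058^2 ≡ 1039
1058^3 ≡ 436
1058^4 ≡ 194
1058^5 ≡ 1086
1058^6 ≡ 841
1058^8 ≡ 932
1058^9 ≡ 783
1058^10 ≡ 280
1058^12 ≡ 729
1058^15 ≡ 125
1058^18 ≡ 591
1058^20 ≡ 404
1058^24 ≡ 380
1058^27 ≡ 512
1058^30 ≡ 714
1058^36 ≡ 593
1058^40 ≡ 342
1058^45 ≡ 931
1058^54 ≡ 628
1058^60 ≡ 528
1058^72 ≡ 667
1058^90 ≡ 776
1058^108 ≡ 963
1058^120 ≡ 63
1058^135 ≡ 993
1058^180 ≡ 1
Therefore the multiplicative order of 1058 modulo 1147 is 180.

180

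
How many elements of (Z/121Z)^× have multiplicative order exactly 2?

φ(121) = φ(11^2) = 11·(11−1) = 110 = 2 · 5 · 11.
In a cyclic group of order 110, there are φ(d) elements of order d for each divisor d of 110, and zero for non-divisors.
2 | 110, and φ(2) = 2 − 1 = 1.

1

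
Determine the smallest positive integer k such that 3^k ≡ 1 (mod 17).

16

The order of 3 must divide φ(17) = 17 − 1 = 16 = 2^4.
Divisors of 16: 1, 2, 4, 8, 16.
Evaluate successive powers at the divisors of 16:
3^1 ≡ 3 (mod 17)
3^2 ≡ 9 (mod 17)
3^4 ≡ 13 (mod 17)
3^8 ≡ 16 (mod 17)
3^16 ≡ 1 (mod 17) ✓
The smallest such exponent is 16, so the order of 3 is 16.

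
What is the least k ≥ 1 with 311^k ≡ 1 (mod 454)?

113

ord(311) | φ(454) = φ(2)·φ(227) = 1·226 = 226 = 2 · 113.
Divisors of 226: 1, 2, 113, 226.
Evaluate successive powers at the divisors of 226:
311^1 ≡ 311 (mod 454)
311^2 ≡ 19 (mod 454)
311^113 ≡ 1 (mod 454) ✓
The smallest such exponent is 113, so the order of 311 is 113.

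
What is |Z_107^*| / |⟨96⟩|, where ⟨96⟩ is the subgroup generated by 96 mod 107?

1

Since 96 ∈ (Z/107Z)^×, its order divides φ(107) = 107 − 1 = 106 = 2 · 53.
Divisors of 106: 1, 2, 53, 106.
Test each divisor d:
96^1 ≡ 96
96^2 ≡ 14
96^53 ≡ 106
96^106 ≡ 1
Thus |⟨96⟩| = ord(96) = 106.
The index is φ(107) / ord(96) = 106 / 106 = 1.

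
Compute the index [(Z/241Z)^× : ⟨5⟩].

6

Since 5 ∈ (Z/241Z)^×, its order divides φ(241) = 241 − 1 = 240 = 2^4 · 3 · 5.
Divisors of 240: 1, 2, 3, 4, 5, 6, 8, 10, 12, 15, 16, 20, 24, 30, 40, 48, 60, 80, 120, 240.
Evaluate successive powers at the divisors of 240:
5^1 ≡ 5 (mod 241)
5^2 ≡ 25 (mod 241)
5^3 ≡ 125 (mod 241)
5^4 ≡ 143 (mod 241)
5^5 ≡ 233 (mod 241)
5^6 ≡ 201 (mod 241)
5^8 ≡ 205 (mod 241)
5^10 ≡ 64 (mod 241)
5^12 ≡ 154 (mod 241)
5^15 ≡ 211 (mod 241)
5^16 ≡ 91 (mod 241)
5^20 ≡ 240 (mod 241)
5^24 ≡ 98 (mod 241)
5^30 ≡ 177 (mod 241)
5^40 ≡ 1 (mod 241) ✓
Thus |⟨5⟩| = ord(5) = 40.
[(Z/241Z)^× : ⟨5⟩] = 240/40 = 6.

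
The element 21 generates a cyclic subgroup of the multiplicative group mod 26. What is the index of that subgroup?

3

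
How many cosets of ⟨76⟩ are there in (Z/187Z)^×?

ord(76) | φ(187) = φ(11·17) = (11−1)·(17−1) = 10·16 = 160 = 2^5 · 5.
Divisors of 160: 1, 2, 4, 5, 8, 10, 16, 20, 32, 40, 80, 160.
Compute 76^d (mod 187) for the divisors d until we hit 1:
76^1 ≡ 76 (mod 187)
76^2 ≡ 166 (mod 187)
76^4 ≡ 67 (mod 187)
76^5 ≡ 43 (mod 187)
76^8 ≡ 1 (mod 187) ✓
The order of 76 is 8, so the subgroup it generates has 8 elements.
[(Z/187Z)^× : ⟨76⟩] = 160/8 = 20.

20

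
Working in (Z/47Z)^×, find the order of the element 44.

46

The order of 44 must divide φ(47) = 47 − 1 = 46 = 2 · 23.
Divisors of 46: 1, 2, 23, 46.
Test each divisor d:
44^1 ≡ 44 (mod 47)
44^2 ≡ 9 (mod 47)
44^23 ≡ 46 (mod 47)
44^46 ≡ 1 (mod 47) ✓
So ord_47(44) = 46.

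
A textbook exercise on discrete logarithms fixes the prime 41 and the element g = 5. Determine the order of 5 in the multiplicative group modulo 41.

Since 5 ∈ (Z/41Z)^×, its order divides φ(41) = 41 − 1 = 40 = 2^3 · 5.
Divisors of 40: 1, 2, 4, 5, 8, 10, 20, 40.
Check 5^d mod 41 for each divisor in increasing order:
5^1 ≡ 5
5^2 ≡ 25
5^4 ≡ 10
5^5 ≡ 9
5^8 ≡ 18
5^10 ≡ 40
5^20 ≡ 1
So ord_41(5) = 20.

20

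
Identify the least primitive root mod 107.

φ(107) = 107 − 1 = 106 = 2 · 53.
g is a primitive root iff g^(106/q) ≢ 1 (mod 107) for each prime q ∈ {2, 53}.
g = 2: 2^53 ≡ 106; 2^2 ≡ 4 — none is 1, so 2 is a primitive root.
So 2 is the smallest generator of (Z/107Z)^×.

2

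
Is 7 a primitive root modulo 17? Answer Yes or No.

Yes

φ(17) = 17 − 1 = 16 = 2^4.
An element g generates (Z/17Z)^× iff g^(16/q) ≢ 1 (mod 17) for each prime q ∈ {2}.
7^8 ≡ 16 (mod 17)  [q = 2: ≢ 1 ✓]
All checks pass, so 7 has order 16 and is a primitive root modulo 17.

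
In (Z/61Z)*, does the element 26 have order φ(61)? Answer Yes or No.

φ(61) = 61 − 1 = 60 = 2^2 · 3 · 5.
An element g generates (Z/61Z)^× iff g^(60/q) ≢ 1 (mod 61) for each prime q ∈ {2, 3, 5}.
26^30 ≡ 60 (mod 61)  [q = 2: ≢ 1 ✓]
26^20 ≡ 13 (mod 61)  [q = 3: ≢ 1 ✓]
26^12 ≡ 9 (mod 61)  [q = 5: ≢ 1 ✓]
All checks pass, so 26 has order 60 and is a primitive root modulo 61.

Yes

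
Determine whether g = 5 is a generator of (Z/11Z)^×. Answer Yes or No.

No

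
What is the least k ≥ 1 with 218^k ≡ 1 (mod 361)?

171

The order of 218 must divide φ(361) = φ(19^2) = 19·(19−1) = 342 = 2 · 3^2 · 19.
Divisors of 342: 1, 2, 3, 6, 9, 18, 19, 38, 57, 114, 171, 342.
Check 218^d mod 361 for each divisor in increasing order:
218^1 ≡ 218 (mod 361)
218^2 ≡ 233 (mod 361)
218^3 ≡ 254 (mod 361)
218^6 ≡ 258 (mod 361)
218^9 ≡ 191 (mod 361)
218^18 ≡ 20 (mod 361)
218^19 ≡ 28 (mod 361)
218^38 ≡ 62 (mod 361)
218^57 ≡ 292 (mod 361)
218^114 ≡ 68 (mod 361)
218^171 ≡ 1 (mod 361) ✓
Hence ord(218) = 171.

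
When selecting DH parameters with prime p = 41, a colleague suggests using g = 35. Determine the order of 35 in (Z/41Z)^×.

ord(35) | φ(41) = 41 − 1 = 40 = 2^3 · 5.
Divisors of 40: 1, 2, 4, 5, 8, 10, 20, 40.
Evaluate successive powers at the divisors of 40:
35^1 ≡ 35 (mod 41)
35^2 ≡ 36 (mod 41)
35^4 ≡ 25 (mod 41)
35^5 ≡ 14 (mod 41)
35^8 ≡ 10 (mod 41)
35^10 ≡ 32 (mod 41)
35^20 ≡ 40 (mod 41)
35^40 ≡ 1 (mod 41) ✓
The smallest such exponent is 40, so the order of 35 is 40.

40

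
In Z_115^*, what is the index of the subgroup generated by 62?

2

The order of 62 must divide φ(115) = φ(5·23) = (5−1)·(23−1) = 4·22 = 88 = 2^3 · 11.
Divisors of 88: 1, 2, 4, 8, 11, 22, 44, 88.
Test each divisor d:
62^1 ≡ 62 (mod 115)
62^2 ≡ 49 (mod 115)
62^4 ≡ 101 (mod 115)
62^8 ≡ 81 (mod 115)
62^11 ≡ 93 (mod 115)
62^22 ≡ 24 (mod 115)
62^44 ≡ 1 (mod 115) ✓
So ord_115(62) = 44, hence |⟨62⟩| = 44.
[(Z/115Z)^× : ⟨62⟩] = 88/44 = 2.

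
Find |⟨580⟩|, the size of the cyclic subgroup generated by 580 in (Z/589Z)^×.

90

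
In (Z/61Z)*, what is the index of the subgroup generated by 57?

4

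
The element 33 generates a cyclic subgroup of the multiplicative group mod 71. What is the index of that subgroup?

The order of 33 must divide φ(71) = 71 − 1 = 70 = 2 · 5 · 7.
Divisors of 70: 1, 2, 5, 7, 10, 14, 35, 70.
Compute 33^d (mod 71) for the divisors d until we hit 1:
33^1 ≡ 33 (mod 71)
33^2 ≡ 24 (mod 71)
33^5 ≡ 51 (mod 71)
33^7 ≡ 17 (mod 71)
33^10 ≡ 45 (mod 71)
33^14 ≡ 5 (mod 71)
33^35 ≡ 70 (mod 71)
33^70 ≡ 1 (mod 71) ✓
Thus |⟨33⟩| = ord(33) = 70.
Index = |(Z/71Z)^×| / |⟨33⟩| = 70 / 70 = 1.

1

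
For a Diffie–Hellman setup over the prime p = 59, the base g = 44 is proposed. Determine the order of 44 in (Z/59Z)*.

The order of 44 must divide φ(59) = 59 − 1 = 58 = 2 · 29.
Divisors of 58: 1, 2, 29, 58.
Test each divisor d:
44^1 ≡ 44 (mod 59)
44^2 ≡ 48 (mod 59)
44^29 ≡ 58 (mod 59)
44^58 ≡ 1 (mod 59) ✓
Therefore the multiplicative order of 44 modulo 59 is 58.

58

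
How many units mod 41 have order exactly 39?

φ(41) = 41 − 1 = 40 = 2^3 · 5.
(Z/41Z)^× is cyclic (|G| = 40); a cyclic group of order m has exactly φ(d) elements of each order d | m, and none otherwise.
39 does not divide 40, so no element of (Z/41Z)^× has order 39.

0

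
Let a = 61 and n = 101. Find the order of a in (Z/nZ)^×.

100

Since 61 ∈ (Z/101Z)^×, its order divides φ(101) = 101 − 1 = 100 = 2^2 · 5^2.
Divisors of 100: 1, 2, 4, 5, 10, 20, 25, 50, 100.
Test each divisor d:
61^1 ≡ 61
61^2 ≡ 85
61^4 ≡ 54
61^5 ≡ 62
61^10 ≡ 6
61^20 ≡ 36
61^25 ≡ 10
61^50 ≡ 100
61^100 ≡ 1
The smallest such exponent is 100, so the order of 61 is 100.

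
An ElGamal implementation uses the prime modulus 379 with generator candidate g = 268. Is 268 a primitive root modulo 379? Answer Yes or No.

No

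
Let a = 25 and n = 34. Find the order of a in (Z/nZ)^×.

ord(25) | φ(34) = φ(2)·φ(17) = 1·16 = 16 = 2^4.
Divisors of 16: 1, 2, 4, 8, 16.
Test each divisor d:
25^1 ≡ 25
25^2 ≡ 13
25^4 ≡ 33
25^8 ≡ 1
The smallest such exponent is 8, so the order of 25 is 8.

8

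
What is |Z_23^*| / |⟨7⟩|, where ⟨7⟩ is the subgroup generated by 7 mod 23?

1

ord(7) | φ(23) = 23 − 1 = 22 = 2 · 11.
Divisors of 22: 1, 2, 11, 22.
Check 7^d mod 23 for each divisor in increasing order:
7^1 ≡ 7 (mod 23)
7^2 ≡ 3 (mod 23)
7^11 ≡ 22 (mod 23)
7^22 ≡ 1 (mod 23) ✓
So ord_23(7) = 22, hence |⟨7⟩| = 22.
The index is φ(23) / ord(7) = 22 / 22 = 1.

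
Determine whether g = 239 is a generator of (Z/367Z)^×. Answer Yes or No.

Yes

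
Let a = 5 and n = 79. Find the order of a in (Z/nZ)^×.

39

By Lagrange's theorem, ord_79(5) divides φ(79) = 79 − 1 = 78 = 2 · 3 · 13.
Divisors of 78: 1, 2, 3, 6, 13, 26, 39, 78.
Compute 5^d (mod 79) for the divisors d until we hit 1:
5^1 ≡ 5 (mod 79)
5^2 ≡ 25 (mod 79)
5^3 ≡ 46 (mod 79)
5^6 ≡ 62 (mod 79)
5^13 ≡ 23 (mod 79)
5^26 ≡ 55 (mod 79)
5^39 ≡ 1 (mod 79) ✓
The smallest such exponent is 39, so the order of 5 is 39.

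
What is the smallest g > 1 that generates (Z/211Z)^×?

2

φ(211) = 211 − 1 = 210 = 2 · 3 · 5 · 7.
Test candidates g = 2, 3, … against the prime factors q ∈ {2, 3, 5, 7} of φ(211): g is a generator iff g^(210/q) ≢ 1 for every such q.
g = 2: 2^105 ≡ 210; 2^70 ≡ 196; 2^42 ≡ 107; 2^30 ≡ 171 — none is 1, so 2 is a primitive root.
The smallest primitive root modulo 211 is 2.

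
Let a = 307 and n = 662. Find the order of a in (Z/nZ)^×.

330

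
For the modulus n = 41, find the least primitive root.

6

φ(41) = 41 − 1 = 40 = 2^3 · 5.
g is a primitive root iff g^(40/q) ≢ 1 (mod 41) for each prime q ∈ {2, 5}.
g = 2: 2^20 ≡ 1 — hits 1, so not a primitive root.
g = 3: 3^20 ≡ 40; 3^8 ≡ 1 — hits 1, so not a primitive root.
g = 4: 4^20 ≡ 1 — hits 1, so not a primitive root.
g = 5: 5^20 ≡ 1 — hits 1, so not a primitive root.
g = 6: 6^20 ≡ 40; 6^8 ≡ 10 — none is 1, so 6 is a primitive root.
So 6 is the smallest generator of (Z/41Z)^×.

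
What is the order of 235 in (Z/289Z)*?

By Lagrange's theorem, ord_289(235) divides φ(289) = φ(17^2) = 17·(17−1) = 272 = 2^4 · 17.
Divisors of 272: 1, 2, 4, 8, 16, 17, 34, 68, 136, 272.
Test each divisor d:
235^1 ≡ 235 (mod 289)
235^2 ≡ 26 (mod 289)
235^4 ≡ 98 (mod 289)
235^8 ≡ 67 (mod 289)
235^16 ≡ 154 (mod 289)
235^17 ≡ 65 (mod 289)
235^34 ≡ 179 (mod 289)
235^68 ≡ 251 (mod 289)
235^136 ≡ 288 (mod 289)
235^272 ≡ 1 (mod 289) ✓
Therefore the multiplicative order of 235 modulo 289 is 272.

272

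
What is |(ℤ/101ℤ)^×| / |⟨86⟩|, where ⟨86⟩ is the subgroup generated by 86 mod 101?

1

Since 86 ∈ (Z/101Z)^×, its order divides φ(101) = 101 − 1 = 100 = 2^2 · 5^2.
Divisors of 100: 1, 2, 4, 5, 10, 20, 25, 50, 100.
Check 86^d mod 101 for each divisor in increasing order:
86^1 ≡ 86 (mod 101)
86^2 ≡ 23 (mod 101)
86^4 ≡ 24 (mod 101)
86^5 ≡ 44 (mod 101)
86^10 ≡ 17 (mod 101)
86^20 ≡ 87 (mod 101)
86^25 ≡ 91 (mod 101)
86^50 ≡ 100 (mod 101)
86^100 ≡ 1 (mod 101) ✓
Thus |⟨86⟩| = ord(86) = 100.
The index is φ(101) / ord(86) = 100 / 100 = 1.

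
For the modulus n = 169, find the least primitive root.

2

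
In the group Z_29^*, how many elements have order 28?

φ(29) = 29 − 1 = 28 = 2^2 · 7.
(Z/29Z)^× is cyclic (|G| = 28); a cyclic group of order m has exactly φ(d) elements of each order d | m, and none otherwise.
28 = 2^2 · 7 divides 28, and φ(28) = 12.

12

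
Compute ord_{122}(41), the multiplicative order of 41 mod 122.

The order of 41 must divide φ(122) = φ(2)·φ(61) = 1·60 = 60 = 2^2 · 3 · 5.
Divisors of 60: 1, 2, 3, 4, 5, 6, 10, 12, 15, 20, 30, 60.
Evaluate successive powers at the divisors of 60:
41^1 ≡ 41
41^2 ≡ 95
41^3 ≡ 113
41^4 ≡ 119
41^5 ≡ 121
41^6 ≡ 81
41^10 ≡ 1
The smallest such exponent is 10, so the order of 41 is 10.

10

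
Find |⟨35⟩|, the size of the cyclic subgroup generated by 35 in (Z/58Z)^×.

14

By Lagrange's theorem, ord_58(35) divides φ(58) = φ(2)·φ(29) = 1·28 = 28 = 2^2 · 7.
Divisors of 28: 1, 2, 4, 7, 14, 28.
Test each divisor d:
35^1 ≡ 35
35^2 ≡ 7
35^4 ≡ 49
35^7 ≡ 57
35^14 ≡ 1
The smallest such exponent is 14, so the order of 35 is 14.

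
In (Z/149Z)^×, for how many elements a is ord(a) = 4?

φ(149) = 149 − 1 = 148 = 2^2 · 37.
Since (Z/149Z)^× is cyclic of order 148, the number of elements of order d is φ(d) when d | 148 and 0 otherwise.
4 = 2^2 divides 148, and φ(4) = 2.

2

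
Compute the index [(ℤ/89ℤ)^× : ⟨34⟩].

The order of 34 must divide φ(89) = 89 − 1 = 88 = 2^3 · 11.
Divisors of 88: 1, 2, 4, 8, 11, 22, 44, 88.
Compute 34^d (mod 89) for the divisors d until we hit 1:
34^1 ≡ 34 (mod 89)
34^2 ≡ 88 (mod 89)
34^4 ≡ 1 (mod 89) ✓
So ord_89(34) = 4, hence |⟨34⟩| = 4.
[(Z/89Z)^× : ⟨34⟩] = 88/4 = 22.

22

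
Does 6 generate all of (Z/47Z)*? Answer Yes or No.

No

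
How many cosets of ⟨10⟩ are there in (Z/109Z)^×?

Since 10 ∈ (Z/109Z)^×, its order divides φ(109) = 109 − 1 = 108 = 2^2 · 3^3.
Divisors of 108: 1, 2, 3, 4, 6, 9, 12, 18, 27, 36, 54, 108.
Check 10^d mod 109 for each divisor in increasing order:
10^1 ≡ 10 (mod 109)
10^2 ≡ 100 (mod 109)
10^3 ≡ 19 (mod 109)
10^4 ≡ 81 (mod 109)
10^6 ≡ 34 (mod 109)
10^9 ≡ 101 (mod 109)
10^12 ≡ 66 (mod 109)
10^18 ≡ 64 (mod 109)
10^27 ≡ 33 (mod 109)
10^36 ≡ 63 (mod 109)
10^54 ≡ 108 (mod 109)
10^108 ≡ 1 (mod 109) ✓
Thus |⟨10⟩| = ord(10) = 108.
The index is φ(109) / ord(10) = 108 / 108 = 1.

1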